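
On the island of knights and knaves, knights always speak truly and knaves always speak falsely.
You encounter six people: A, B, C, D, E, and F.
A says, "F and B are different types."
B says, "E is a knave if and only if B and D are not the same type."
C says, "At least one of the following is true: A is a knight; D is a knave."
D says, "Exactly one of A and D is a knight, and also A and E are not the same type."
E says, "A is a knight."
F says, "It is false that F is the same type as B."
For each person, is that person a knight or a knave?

Knights: C. Knaves: A, B, D, E, and F.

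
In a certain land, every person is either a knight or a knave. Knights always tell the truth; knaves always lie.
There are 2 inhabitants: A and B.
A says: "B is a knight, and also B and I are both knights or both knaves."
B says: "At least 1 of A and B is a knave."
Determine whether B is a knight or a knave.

B is a knight.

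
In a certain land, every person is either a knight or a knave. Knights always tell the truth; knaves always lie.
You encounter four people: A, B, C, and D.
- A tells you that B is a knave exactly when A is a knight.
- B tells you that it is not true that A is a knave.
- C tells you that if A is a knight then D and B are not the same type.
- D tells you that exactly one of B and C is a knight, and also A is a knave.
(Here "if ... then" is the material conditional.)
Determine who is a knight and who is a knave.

Knights: C and D. Knaves: A and B.

Suppose A is a knight. Then A's statement "B is a knave exactly when A is a knight" would have to be true. Checking the 8 ways to assign the others, none is consistent with every speaker.
(For instance, with B=knave, C=knight, D=knight, B's claim "it is not true that A is a knave" comes out true where it would need to be false.)
So A must be a knave, making "B is a knave exactly when A is a knight" false. Taking A=knave, B=knave, C=knight, D=knight, each remaining statement checks out:
  B (knave): "it is not true that A is a knave" — false. ✓
  C (knight): "if A is a knight then D and B are not the same type" — true. ✓
  D (knight): "exactly one of B and C is a knight, and also A is a knave" — true. ✓
This is the unique consistent assignment.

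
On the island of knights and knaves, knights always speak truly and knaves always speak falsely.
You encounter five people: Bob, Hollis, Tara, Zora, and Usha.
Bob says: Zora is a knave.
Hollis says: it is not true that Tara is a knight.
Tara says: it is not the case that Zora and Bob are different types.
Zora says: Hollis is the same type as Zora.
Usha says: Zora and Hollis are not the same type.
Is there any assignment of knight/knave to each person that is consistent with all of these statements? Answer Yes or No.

Yes

One consistent assignment: Bob=knight, Hollis=knight, Tara=knave, Zora=knave, Usha=knight.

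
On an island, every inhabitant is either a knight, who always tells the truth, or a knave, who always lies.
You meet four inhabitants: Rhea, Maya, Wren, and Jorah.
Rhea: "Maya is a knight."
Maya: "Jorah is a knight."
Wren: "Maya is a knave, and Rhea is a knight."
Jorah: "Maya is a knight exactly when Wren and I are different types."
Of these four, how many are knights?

3

The unique consistent assignment is Rhea=knight, Maya=knight, Wren=knave, Jorah=knight.
That has 3 knights.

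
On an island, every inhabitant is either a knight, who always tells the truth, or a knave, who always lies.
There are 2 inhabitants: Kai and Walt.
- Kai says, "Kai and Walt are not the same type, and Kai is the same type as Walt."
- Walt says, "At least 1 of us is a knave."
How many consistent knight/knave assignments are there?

1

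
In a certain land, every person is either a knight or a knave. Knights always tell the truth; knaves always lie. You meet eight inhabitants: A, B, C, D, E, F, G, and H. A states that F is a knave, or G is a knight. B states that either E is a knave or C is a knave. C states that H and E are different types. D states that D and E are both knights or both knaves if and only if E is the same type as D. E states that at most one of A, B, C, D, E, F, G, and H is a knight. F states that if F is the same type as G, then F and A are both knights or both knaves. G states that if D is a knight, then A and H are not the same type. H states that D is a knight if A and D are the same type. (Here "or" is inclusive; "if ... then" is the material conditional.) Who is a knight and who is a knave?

A is a knight, B is a knight, C is a knight, D is a knight, E is a knave, F is a knave, G is a knave, and H is a knight.

Since A is a knight, "F is a knave, or G is a knight" needs to be True, which holds.
B is a knight; "either E is a knave or C is a knave" is True, as required.
As a knight, C's statement "H and E are different types" should be True; it is.
D is a knight, and the claim "D and E are both knights or both knaves if and only if E is the same type as D" is indeed True.
E is a knave, and the claim "at most one of A, B, C, D, E, F, G, and H is a knight" is indeed false.
F is a knave, so "if F is the same type as G, then F and A are both knights or both knaves" must be false — and it is.
As a knave, G's statement "if D is a knight, then A and H are not the same type" should be false; it is.
H is a knight; "D is a knight if A and D are the same type" is True, as required.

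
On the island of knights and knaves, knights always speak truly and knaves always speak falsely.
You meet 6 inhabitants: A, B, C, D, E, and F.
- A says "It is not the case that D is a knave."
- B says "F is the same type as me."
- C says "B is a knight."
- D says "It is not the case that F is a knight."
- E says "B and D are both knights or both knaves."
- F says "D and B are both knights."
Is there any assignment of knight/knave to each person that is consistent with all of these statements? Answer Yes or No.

Checking all 64 assignments, each has at least one speaker whose statement's truth value contradicts their type.

No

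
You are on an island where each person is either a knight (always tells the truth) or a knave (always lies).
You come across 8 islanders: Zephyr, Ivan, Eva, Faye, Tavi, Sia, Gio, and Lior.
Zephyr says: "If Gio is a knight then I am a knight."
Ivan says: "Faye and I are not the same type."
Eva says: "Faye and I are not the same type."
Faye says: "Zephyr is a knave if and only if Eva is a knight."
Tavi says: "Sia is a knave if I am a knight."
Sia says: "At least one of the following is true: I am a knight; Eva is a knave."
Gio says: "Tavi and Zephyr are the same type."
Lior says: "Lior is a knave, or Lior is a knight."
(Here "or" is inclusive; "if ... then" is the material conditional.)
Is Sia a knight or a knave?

Sia is a knave.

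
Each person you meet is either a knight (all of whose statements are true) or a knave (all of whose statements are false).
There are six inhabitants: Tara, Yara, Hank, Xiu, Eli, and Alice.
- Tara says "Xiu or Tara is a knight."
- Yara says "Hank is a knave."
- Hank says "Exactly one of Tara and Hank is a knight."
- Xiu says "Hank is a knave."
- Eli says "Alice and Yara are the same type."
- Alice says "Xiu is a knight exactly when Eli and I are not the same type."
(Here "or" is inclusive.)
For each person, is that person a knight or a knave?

Tara is a knave, Yara is a knave, Hank is a knight, Xiu is a knave, Eli is a knight, and Alice is a knave.

Tara is a knave, so "Xiu or Tara is a knight" must be false — and it is.
Since Yara is a knave, "Hank is a knave" needs to be false, which holds.
Hank is a knight, and the claim "exactly one of Tara and Hank is a knight" is indeed True.
Xiu (knave): "Hank is a knave" — false. ✓
Eli is a knight, so "Alice and Yara are the same type" must be True — and it is.
Alice is a knave; "Xiu is a knight exactly when Eli and I are not the same type" is false, as required.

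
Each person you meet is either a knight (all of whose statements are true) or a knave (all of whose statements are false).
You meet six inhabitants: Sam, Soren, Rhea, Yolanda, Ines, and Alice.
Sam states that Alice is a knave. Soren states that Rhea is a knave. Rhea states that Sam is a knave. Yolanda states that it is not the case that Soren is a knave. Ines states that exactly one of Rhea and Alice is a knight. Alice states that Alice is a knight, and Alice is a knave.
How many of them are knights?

The unique consistent assignment is Sam=knight, Soren=knight, Rhea=knave, Yolanda=knight, Ines=knave, Alice=knave.
That has 3 knights.

3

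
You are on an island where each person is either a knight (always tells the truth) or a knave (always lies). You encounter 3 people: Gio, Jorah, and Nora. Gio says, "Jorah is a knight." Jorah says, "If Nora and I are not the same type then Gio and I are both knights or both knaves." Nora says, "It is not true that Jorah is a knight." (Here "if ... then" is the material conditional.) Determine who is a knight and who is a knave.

Gio is a knight, Jorah is a knight, and Nora is a knave.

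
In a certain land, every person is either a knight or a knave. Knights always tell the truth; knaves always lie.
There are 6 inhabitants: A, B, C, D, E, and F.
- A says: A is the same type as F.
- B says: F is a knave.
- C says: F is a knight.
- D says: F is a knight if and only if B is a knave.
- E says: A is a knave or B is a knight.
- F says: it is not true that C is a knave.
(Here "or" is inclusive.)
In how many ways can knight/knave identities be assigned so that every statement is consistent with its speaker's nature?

2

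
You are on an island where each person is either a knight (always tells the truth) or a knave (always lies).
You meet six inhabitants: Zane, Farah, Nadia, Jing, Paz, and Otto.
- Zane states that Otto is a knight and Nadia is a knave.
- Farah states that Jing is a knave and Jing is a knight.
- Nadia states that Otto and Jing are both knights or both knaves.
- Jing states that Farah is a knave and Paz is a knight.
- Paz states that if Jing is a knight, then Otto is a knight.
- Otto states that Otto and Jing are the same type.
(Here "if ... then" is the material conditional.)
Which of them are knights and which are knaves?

Zane is a knave, Farah is a knave, Nadia is a knight, Jing is a knight, Paz is a knight, and Otto is a knight.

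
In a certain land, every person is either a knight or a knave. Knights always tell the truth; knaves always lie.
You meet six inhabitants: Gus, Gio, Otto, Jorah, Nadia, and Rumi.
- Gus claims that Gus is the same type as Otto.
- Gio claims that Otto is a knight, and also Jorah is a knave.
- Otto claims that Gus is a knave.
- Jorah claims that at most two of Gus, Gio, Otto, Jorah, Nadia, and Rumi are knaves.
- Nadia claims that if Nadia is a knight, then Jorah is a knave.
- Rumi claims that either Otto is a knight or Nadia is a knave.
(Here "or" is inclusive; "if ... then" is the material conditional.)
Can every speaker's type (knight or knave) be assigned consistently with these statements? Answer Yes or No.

No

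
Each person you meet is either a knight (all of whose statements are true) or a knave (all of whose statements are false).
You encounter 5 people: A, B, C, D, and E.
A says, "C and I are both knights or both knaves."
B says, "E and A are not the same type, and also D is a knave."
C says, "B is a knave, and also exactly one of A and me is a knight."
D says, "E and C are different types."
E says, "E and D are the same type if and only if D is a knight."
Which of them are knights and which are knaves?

A is a knave, so "C and I are both knights or both knaves" must be False — and it is.
B is a knave, and the claim "E and A are not the same type, and also D is a knave" is indeed False.
As a knight, C's statement "B is a knave, and also exactly one of A and me is a knight" should be True; it is.
D (knight): "E and C are different types" — True. ✓
E is a knave, so "E and D are the same type if and only if D is a knight" must be False — and it is.

Knights: C and D. Knaves: A, B, and E.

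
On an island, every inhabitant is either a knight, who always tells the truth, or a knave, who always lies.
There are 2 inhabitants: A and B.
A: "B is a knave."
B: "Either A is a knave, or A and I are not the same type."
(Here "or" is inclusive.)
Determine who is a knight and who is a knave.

Knights: B. Knaves: A.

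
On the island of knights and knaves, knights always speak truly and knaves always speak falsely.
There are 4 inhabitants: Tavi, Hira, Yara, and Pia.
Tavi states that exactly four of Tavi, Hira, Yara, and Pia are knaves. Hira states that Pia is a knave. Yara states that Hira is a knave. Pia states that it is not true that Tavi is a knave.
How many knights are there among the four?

1

The unique consistent assignment is Tavi=knave, Hira=knight, Yara=knave, Pia=knave.
That has 1 knight.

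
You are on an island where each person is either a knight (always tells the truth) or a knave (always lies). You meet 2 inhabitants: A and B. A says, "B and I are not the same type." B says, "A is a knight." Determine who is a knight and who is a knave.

A is a knave, so "B and I are not the same type" must be False — and it is.
As a knave, B's statement "A is a knight" should be False; it is.

A is a knave and B is a knave.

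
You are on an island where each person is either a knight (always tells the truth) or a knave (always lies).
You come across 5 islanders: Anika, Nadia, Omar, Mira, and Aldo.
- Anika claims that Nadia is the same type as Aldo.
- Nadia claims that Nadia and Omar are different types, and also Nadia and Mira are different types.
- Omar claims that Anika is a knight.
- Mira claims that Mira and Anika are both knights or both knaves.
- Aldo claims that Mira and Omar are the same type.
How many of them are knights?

The unique consistent assignment is Anika=knight, Nadia=knave, Omar=knight, Mira=knave, Aldo=knave.
That has 2 knights.

2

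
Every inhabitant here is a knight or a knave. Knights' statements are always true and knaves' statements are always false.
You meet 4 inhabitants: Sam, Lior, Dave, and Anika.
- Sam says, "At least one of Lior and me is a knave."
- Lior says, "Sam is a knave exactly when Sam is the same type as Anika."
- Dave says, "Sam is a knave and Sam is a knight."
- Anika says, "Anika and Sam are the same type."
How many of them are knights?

2

The unique consistent assignment is Sam=knight, Lior=knave, Dave=knave, Anika=knight.
That has 2 knights.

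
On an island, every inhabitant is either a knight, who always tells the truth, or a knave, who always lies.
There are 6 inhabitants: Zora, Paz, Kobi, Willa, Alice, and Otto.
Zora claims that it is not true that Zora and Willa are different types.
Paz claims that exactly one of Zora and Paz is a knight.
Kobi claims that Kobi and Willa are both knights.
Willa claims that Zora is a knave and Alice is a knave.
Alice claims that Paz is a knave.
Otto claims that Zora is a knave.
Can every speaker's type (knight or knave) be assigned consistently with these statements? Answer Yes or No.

Yes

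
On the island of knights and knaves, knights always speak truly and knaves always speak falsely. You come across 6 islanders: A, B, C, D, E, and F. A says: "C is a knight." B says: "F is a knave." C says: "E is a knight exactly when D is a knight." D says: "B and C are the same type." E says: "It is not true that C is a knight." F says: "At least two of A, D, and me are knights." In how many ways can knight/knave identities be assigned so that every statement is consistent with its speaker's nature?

2

Consistent assignments:
  A=knight, B=knave, C=knight, D=knave, E=knave, F=knight
  A=knave, B=knight, C=knave, D=knave, E=knight, F=knave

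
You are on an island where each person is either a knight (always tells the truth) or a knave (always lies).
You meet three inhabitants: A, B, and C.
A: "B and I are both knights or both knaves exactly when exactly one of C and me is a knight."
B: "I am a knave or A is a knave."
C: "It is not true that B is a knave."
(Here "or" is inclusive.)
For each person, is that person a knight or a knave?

A is a knave, B is a knight, and C is a knight.

Suppose A is a knight. Then A's statement "B and I are both knights or both knaves exactly when exactly one of C and me is a knight" would have to be true. Checking the 4 ways to assign the others, none is consistent with every speaker.
(For instance, with B=knight, C=knight, A's claim "B and I are both knights or both knaves exactly when exactly one of C and me is a knight" comes out false where it would need to be true.)
So A must be a knave, making "B and I are both knights or both knaves exactly when exactly one of C and me is a knight" false. Taking A=knave, B=knight, C=knight, each remaining statement checks out:
  B (knight): "I am a knave or A is a knave" — true. ✓
  C (knight): "it is not true that B is a knave" — true. ✓
This is the unique consistent assignment.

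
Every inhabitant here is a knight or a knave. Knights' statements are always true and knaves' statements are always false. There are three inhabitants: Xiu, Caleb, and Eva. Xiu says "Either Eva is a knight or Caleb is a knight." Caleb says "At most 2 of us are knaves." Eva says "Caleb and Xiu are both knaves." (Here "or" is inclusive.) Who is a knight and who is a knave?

As a knight, Xiu's statement "either Eva is a knight or Caleb is a knight" should be True; it is.
As a knight, Caleb's statement "at most 2 of us are knaves" should be True; it is.
Eva is a knave, so "Caleb and Xiu are both knaves" must be false — and it is.

Xiu is a knight, Caleb is a knight, and Eva is a knave.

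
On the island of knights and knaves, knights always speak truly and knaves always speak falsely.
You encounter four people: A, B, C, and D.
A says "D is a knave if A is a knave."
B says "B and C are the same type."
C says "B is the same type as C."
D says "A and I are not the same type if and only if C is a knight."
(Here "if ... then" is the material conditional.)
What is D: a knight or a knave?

D is a knight.

Consistent assignments: {A=knave, B=knight, C=knight, D=knight}
In every consistent assignment, D is a knight.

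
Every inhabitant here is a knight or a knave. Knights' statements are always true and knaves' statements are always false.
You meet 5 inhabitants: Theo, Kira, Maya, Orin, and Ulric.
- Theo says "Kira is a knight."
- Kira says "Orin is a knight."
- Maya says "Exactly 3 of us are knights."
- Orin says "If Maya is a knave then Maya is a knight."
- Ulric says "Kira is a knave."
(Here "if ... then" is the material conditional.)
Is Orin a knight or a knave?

Consistent assignments: {Theo=knave, Kira=knave, Maya=knave, Orin=knave, Ulric=knight}
In every consistent assignment, Orin is a knave.

Orin is a knave.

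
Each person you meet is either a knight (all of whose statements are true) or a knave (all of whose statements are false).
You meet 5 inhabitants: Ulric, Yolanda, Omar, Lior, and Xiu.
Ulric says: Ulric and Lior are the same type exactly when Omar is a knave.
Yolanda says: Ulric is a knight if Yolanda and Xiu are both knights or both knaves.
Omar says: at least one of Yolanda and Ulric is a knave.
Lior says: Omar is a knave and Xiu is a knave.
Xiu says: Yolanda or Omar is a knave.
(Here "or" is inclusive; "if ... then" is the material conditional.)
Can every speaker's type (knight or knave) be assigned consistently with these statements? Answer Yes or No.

Yes

One consistent assignment: Ulric=knave, Yolanda=knight, Omar=knight, Lior=knave, Xiu=knave.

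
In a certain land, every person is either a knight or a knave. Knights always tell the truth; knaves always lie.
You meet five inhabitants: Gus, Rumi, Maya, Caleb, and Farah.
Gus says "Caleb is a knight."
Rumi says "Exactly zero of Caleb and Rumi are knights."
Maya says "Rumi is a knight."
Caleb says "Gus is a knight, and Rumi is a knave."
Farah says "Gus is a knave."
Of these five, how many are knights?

2

The unique consistent assignment is Gus=knight, Rumi=knave, Maya=knave, Caleb=knight, Farah=knave.
That has 2 knights.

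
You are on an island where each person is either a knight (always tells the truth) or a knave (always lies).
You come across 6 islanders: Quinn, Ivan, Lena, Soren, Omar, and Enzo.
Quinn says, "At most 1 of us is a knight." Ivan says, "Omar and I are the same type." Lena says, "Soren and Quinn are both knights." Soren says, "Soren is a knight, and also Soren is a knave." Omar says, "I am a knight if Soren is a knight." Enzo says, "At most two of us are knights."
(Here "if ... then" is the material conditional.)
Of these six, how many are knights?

2

The unique consistent assignment is Quinn=knave, Ivan=knave, Lena=knave, Soren=knave, Omar=knight, Enzo=knight.
That has 2 knights.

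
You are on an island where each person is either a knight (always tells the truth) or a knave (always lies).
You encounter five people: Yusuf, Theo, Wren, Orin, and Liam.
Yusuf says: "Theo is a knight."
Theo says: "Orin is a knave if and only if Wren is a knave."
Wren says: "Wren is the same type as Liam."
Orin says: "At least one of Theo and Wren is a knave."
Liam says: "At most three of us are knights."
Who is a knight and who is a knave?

Yusuf is a knave, Theo is a knave, Wren is a knave, Orin is a knight, and Liam is a knight.

Yusuf is a knave; "Theo is a knight" is False, as required.
Theo is a knave; "Orin is a knave if and only if Wren is a knave" is False, as required.
Wren is a knave, and the claim "Wren is the same type as Liam" is indeed False.
Orin is a knight; "at least one of Theo and Wren is a knave" is True, as required.
Since Liam is a knight, "at most three of us are knights" needs to be True, which holds.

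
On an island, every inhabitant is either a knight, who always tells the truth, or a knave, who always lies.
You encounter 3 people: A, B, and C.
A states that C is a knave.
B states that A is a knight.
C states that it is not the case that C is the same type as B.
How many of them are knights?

1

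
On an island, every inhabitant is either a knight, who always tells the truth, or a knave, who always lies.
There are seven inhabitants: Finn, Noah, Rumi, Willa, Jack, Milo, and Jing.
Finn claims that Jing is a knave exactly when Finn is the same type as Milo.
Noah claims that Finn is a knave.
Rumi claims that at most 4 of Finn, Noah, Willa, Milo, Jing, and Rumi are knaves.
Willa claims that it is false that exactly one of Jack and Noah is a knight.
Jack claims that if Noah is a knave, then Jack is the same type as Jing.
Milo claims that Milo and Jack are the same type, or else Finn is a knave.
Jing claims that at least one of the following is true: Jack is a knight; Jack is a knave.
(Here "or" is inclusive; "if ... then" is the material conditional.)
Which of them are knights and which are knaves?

Knights: Finn, Rumi, Jack, and Jing. Knaves: Noah, Willa, and Milo.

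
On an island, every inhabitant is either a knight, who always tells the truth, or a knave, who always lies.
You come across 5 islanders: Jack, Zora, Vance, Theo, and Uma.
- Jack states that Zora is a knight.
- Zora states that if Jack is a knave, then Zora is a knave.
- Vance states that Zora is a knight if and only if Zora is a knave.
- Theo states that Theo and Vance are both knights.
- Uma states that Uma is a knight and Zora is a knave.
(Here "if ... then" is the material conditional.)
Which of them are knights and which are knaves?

Knights: Jack and Zora. Knaves: Vance, Theo, and Uma.

Jack is a knight; "Zora is a knight" is true, as required.
Zora is a knight, so "if Jack is a knave, then Zora is a knave" must be true — and it is.
As a knave, Vance's statement "Zora is a knight if and only if Zora is a knave" should be false; it is.
Theo is a knave, and the claim "Theo and Vance are both knights" is indeed false.
Uma is a knave, and the claim "Uma is a knight and Zora is a knave" is indeed false.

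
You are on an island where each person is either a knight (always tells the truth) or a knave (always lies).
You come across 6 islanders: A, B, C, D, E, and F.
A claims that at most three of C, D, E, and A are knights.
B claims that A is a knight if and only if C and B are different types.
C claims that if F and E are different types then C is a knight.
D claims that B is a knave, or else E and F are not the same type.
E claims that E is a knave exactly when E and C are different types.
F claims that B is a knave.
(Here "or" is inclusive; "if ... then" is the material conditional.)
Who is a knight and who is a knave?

A (knight): "at most three of C, D, E, and A are knights" — True. ✓
B is a knave, and the claim "A is a knight if and only if C and B are different types" is indeed False.
Since C is a knave, "if F and E are different types then C is a knight" needs to be False, which holds.
D (knight): "B is a knave, or else E and F are not the same type" — True. ✓
E (knave): "E is a knave exactly when E and C are different types" — False. ✓
F (knight): "B is a knave" — True. ✓

A is a knight, B is a knave, C is a knave, D is a knight, E is a knave, and F is a knight.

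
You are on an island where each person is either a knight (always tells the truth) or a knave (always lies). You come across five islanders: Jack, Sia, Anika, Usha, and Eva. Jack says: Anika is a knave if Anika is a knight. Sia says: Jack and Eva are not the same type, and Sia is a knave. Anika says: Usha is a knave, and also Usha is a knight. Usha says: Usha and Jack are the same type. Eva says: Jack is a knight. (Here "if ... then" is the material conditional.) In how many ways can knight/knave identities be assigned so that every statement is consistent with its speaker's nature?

2

Consistent assignments:
  Jack=knight, Sia=knave, Anika=knave, Usha=knight, Eva=knight
  Jack=knight, Sia=knave, Anika=knave, Usha=knave, Eva=knight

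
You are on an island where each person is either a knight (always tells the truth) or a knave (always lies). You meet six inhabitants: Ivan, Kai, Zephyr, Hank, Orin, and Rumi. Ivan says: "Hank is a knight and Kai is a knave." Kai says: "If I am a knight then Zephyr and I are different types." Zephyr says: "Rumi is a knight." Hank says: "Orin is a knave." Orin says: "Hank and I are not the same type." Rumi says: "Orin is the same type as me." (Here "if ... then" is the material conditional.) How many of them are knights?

The unique consistent assignment is Ivan=knave, Kai=knight, Zephyr=knave, Hank=knave, Orin=knight, Rumi=knave.
That has 2 knights.

2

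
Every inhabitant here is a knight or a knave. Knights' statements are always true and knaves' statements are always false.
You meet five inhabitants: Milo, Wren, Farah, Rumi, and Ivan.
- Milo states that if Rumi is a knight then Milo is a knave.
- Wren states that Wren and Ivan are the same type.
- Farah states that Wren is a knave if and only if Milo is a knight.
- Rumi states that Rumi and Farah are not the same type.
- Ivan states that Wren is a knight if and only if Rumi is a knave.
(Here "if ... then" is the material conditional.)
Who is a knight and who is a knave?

Knights: Milo, Wren, and Ivan. Knaves: Farah and Rumi.

Since Milo is a knight, "if Rumi is a knight then Milo is a knave" needs to be True, which holds.
Wren (knight): "Wren and Ivan are the same type" — True. ✓
Farah is a knave, and the claim "Wren is a knave if and only if Milo is a knight" is indeed false.
Since Rumi is a knave, "Rumi and Farah are not the same type" needs to be false, which holds.
Ivan is a knight, and the claim "Wren is a knight if and only if Rumi is a knave" is indeed True.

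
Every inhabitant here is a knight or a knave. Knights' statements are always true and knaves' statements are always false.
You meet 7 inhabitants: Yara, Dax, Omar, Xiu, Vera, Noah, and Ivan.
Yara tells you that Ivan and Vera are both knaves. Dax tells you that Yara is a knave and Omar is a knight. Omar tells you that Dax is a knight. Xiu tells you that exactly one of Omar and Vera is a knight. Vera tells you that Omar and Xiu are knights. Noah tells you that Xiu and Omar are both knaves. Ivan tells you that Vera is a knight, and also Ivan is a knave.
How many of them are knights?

2

The unique consistent assignment is Yara=knight, Dax=knave, Omar=knave, Xiu=knave, Vera=knave, Noah=knight, Ivan=knave.
That has 2 knights.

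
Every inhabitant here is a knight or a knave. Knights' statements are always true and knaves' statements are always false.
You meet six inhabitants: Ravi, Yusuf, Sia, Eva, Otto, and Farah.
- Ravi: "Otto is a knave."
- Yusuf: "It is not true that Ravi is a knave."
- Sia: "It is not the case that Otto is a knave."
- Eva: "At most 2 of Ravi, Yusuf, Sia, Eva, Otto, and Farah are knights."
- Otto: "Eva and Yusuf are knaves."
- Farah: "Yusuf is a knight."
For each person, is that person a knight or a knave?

Ravi (knight): "Otto is a knave" — true. ✓
Yusuf is a knight, so "it is not true that Ravi is a knave" must be true — and it is.
As a knave, Sia's statement "it is not the case that Otto is a knave" should be false; it is.
Eva is a knave, and the claim "at most 2 of Ravi, Yusuf, Sia, Eva, Otto, and Farah are knights" is indeed false.
Since Otto is a knave, "Eva and Yusuf are knaves" needs to be false, which holds.
Since Farah is a knight, "Yusuf is a knight" needs to be true, which holds.

Ravi is a knight, Yusuf is a knight, Sia is a knave, Eva is a knave, Otto is a knave, and Farah is a knight.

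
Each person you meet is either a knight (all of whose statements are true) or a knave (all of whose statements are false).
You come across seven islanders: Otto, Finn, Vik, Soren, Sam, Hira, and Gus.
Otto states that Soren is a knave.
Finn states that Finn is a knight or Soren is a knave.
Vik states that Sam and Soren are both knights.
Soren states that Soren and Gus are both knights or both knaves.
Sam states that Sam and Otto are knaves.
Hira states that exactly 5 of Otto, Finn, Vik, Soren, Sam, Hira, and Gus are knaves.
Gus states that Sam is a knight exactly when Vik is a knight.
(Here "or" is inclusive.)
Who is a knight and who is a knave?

Knights: Otto, Finn, and Gus. Knaves: Vik, Soren, Sam, and Hira.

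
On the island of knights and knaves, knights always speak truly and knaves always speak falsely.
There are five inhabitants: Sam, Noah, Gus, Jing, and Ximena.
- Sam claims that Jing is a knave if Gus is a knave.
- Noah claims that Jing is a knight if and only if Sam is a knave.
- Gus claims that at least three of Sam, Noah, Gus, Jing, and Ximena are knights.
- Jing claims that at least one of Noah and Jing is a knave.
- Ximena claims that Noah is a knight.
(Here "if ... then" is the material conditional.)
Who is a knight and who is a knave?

Sam is a knight, and the claim "Jing is a knave if Gus is a knave" is indeed true.
Noah (knave): "Jing is a knight if and only if Sam is a knave" — False. ✓
Gus (knight): "at least three of Sam, Noah, Gus, Jing, and Ximena are knights" — true. ✓
Jing (knight): "at least one of Noah and Jing is a knave" — true. ✓
Ximena is a knave, and the claim "Noah is a knight" is indeed False.

Sam is a knight, Noah is a knave, Gus is a knight, Jing is a knight, and Ximena is a knave.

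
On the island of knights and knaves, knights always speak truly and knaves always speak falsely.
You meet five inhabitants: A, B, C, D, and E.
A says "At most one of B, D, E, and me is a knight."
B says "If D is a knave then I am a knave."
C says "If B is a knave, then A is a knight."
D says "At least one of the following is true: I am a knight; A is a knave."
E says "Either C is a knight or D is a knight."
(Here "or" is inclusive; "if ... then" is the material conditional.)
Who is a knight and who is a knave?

A is a knave, B is a knight, C is a knight, D is a knight, and E is a knight.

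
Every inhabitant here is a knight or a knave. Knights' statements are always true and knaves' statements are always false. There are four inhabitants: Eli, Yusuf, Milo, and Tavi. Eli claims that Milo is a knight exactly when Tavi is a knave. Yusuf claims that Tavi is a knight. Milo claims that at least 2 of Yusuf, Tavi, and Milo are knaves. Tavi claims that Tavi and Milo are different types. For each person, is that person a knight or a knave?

Knights: Eli, Yusuf, and Tavi. Knaves: Milo.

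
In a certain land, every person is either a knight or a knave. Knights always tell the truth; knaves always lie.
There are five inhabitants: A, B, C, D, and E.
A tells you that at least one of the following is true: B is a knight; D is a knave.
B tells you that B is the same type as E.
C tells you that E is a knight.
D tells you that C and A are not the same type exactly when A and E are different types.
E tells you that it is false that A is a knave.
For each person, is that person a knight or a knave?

A is a knight, B is a knight, C is a knight, D is a knight, and E is a knight.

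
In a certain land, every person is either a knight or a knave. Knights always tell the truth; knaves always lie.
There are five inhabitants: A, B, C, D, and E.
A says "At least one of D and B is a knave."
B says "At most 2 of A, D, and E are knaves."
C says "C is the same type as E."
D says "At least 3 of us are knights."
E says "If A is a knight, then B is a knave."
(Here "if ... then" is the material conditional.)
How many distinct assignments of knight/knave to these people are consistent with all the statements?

2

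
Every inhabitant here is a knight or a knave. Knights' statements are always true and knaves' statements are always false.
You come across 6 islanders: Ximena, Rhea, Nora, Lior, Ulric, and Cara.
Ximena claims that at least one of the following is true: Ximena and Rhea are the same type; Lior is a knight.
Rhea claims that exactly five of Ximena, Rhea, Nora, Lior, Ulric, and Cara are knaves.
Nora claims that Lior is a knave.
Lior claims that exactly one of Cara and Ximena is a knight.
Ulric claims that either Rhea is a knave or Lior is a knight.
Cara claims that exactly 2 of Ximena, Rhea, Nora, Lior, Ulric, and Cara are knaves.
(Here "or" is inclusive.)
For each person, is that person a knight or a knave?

Knights: Ximena, Lior, and Ulric. Knaves: Rhea, Nora, and Cara.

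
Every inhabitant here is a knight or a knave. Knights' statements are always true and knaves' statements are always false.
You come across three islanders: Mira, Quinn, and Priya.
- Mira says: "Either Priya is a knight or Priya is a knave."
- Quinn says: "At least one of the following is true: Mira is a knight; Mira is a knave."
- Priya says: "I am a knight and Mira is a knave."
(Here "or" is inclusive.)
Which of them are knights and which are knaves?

Mira is a knight, Quinn is a knight, and Priya is a knave.

Suppose Mira is a knave. Then Mira's statement "either Priya is a knight or Priya is a knave" would have to be false. Checking the 4 ways to assign the others, none is consistent with every speaker.
(For instance, with Quinn=knight, Priya=knave, Mira's claim "either Priya is a knight or Priya is a knave" comes out true where it would need to be false.)
So Mira must be a knight, making "either Priya is a knight or Priya is a knave" true. Taking Mira=knight, Quinn=knight, Priya=knave, each remaining statement checks out:
  Quinn (knight): "at least one of the following is true: Mira is a knight; Mira is a knave" — true. ✓
  Priya (knave): "I am a knight and Mira is a knave" — false. ✓
This is the unique consistent assignment.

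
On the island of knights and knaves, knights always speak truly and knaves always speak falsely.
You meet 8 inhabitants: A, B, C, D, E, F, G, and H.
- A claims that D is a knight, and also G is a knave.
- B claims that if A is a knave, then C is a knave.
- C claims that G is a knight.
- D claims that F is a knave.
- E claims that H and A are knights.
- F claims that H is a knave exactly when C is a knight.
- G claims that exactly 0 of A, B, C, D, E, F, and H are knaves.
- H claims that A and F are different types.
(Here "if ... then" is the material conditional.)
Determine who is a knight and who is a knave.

Since A is a knave, "D is a knight, and also G is a knave" needs to be False, which holds.
As a knight, B's statement "if A is a knave, then C is a knave" should be True; it is.
As a knave, C's statement "G is a knight" should be False; it is.
D (knave): "F is a knave" — False. ✓
E (knave): "H and A are knights" — False. ✓
F (knight): "H is a knave exactly when C is a knight" — True. ✓
G is a knave, and the claim "exactly 0 of A, B, C, D, E, F, and H are knaves" is indeed False.
Since H is a knight, "A and F are different types" needs to be True, which holds.

A is a knave, B is a knight, C is a knave, D is a knave, E is a knave, F is a knight, G is a knave, and H is a knight.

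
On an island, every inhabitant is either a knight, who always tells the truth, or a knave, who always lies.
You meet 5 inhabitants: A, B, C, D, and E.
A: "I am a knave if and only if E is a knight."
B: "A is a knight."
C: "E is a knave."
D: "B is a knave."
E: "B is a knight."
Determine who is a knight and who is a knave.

A is a knave, B is a knave, C is a knight, D is a knight, and E is a knave.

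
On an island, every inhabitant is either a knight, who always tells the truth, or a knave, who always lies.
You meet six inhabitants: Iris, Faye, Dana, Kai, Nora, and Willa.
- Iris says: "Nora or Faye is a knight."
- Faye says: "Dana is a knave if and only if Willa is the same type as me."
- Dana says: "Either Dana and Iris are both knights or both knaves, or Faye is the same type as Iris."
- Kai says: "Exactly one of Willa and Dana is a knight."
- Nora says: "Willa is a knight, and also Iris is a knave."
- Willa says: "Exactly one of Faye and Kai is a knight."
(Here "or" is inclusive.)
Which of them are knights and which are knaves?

Iris is a knight, Faye is a knight, Dana is a knight, Kai is a knight, Nora is a knave, and Willa is a knave.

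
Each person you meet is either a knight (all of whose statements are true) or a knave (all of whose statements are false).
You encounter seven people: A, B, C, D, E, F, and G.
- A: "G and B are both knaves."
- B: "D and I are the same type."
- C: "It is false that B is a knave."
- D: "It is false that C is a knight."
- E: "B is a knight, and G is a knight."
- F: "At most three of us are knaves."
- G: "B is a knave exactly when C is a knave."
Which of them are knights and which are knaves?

Since A is a knave, "G and B are both knaves" needs to be false, which holds.
As a knave, B's statement "D and I are the same type" should be false; it is.
C is a knave, and the claim "it is false that B is a knave" is indeed false.
D (knight): "it is false that C is a knight" — True. ✓
E is a knave, and the claim "B is a knight, and G is a knight" is indeed false.
F is a knave, and the claim "at most three of us are knaves" is indeed false.
G is a knight, so "B is a knave exactly when C is a knave" must be True — and it is.

A is a knave, B is a knave, C is a knave, D is a knight, E is a knave, F is a knave, and G is a knight.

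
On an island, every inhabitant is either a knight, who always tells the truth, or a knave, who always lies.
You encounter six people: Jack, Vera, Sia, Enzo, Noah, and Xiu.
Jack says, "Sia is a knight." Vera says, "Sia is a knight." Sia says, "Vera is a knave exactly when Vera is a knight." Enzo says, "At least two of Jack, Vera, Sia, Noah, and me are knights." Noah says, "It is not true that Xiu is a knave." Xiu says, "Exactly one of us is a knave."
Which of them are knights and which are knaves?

Jack is a knave, so "Sia is a knight" must be False — and it is.
Vera is a knave; "Sia is a knight" is False, as required.
As a knave, Sia's statement "Vera is a knave exactly when Vera is a knight" should be False; it is.
As a knave, Enzo's statement "at least two of Jack, Vera, Sia, Noah, and me are knights" should be False; it is.
As a knave, Noah's statement "it is not true that Xiu is a knave" should be False; it is.
As a knave, Xiu's statement "exactly one of us is a knave" should be False; it is.

Knights: none. Knaves: Jack, Vera, Sia, Enzo, Noah, and Xiu.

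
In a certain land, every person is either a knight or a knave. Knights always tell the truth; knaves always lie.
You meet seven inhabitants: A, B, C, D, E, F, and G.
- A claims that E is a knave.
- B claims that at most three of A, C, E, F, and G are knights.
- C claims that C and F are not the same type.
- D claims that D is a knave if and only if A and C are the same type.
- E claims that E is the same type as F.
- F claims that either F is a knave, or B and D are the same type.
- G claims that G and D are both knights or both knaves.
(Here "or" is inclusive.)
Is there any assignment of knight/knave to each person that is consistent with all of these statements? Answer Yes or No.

No

Checking all 128 assignments, each has at least one speaker whose statement's truth value contradicts their type.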